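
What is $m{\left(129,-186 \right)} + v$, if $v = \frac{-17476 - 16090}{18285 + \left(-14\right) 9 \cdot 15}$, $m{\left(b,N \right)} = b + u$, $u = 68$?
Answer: $\frac{3196249}{16395} \approx 194.95$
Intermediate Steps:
$m{\left(b,N \right)} = 68 + b$ ($m{\left(b,N \right)} = b + 68 = 68 + b$)
$v = - \frac{33566}{16395}$ ($v = - \frac{33566}{18285 - 1890} = - \frac{33566}{16395} \approx -2.0473$)
$m{\left(129,-186 \right)} + v = \left(68 + 129\right) - \frac{33566}{16395} = 197 - \frac{33566}{16395} = \frac{3196249}{16395}$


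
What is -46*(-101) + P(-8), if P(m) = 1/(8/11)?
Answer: 37179/8 ≈ 4647.4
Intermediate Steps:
P(m) = 11/8 (P(m) = 1/(8*(1/11)) = 1/(8/11) = 11/8)
-46*(-101) + P(-8) = -46*(-101) + 11/8 = 4646 + 11/8 = 37179/8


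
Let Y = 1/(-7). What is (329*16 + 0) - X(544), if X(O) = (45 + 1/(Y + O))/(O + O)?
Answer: 10901700451/2071008 ≈ 5264.0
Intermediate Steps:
Y = -⅐ ≈ -0.14286
X(O) = (45 + 1/(-⅐ + O))/(2*O) (X(O) = (45 + 1/(-⅐ + O))/(O + O) = (45 + 1/(-⅐ + O))/((2*O)) = (45 + 1/(-⅐ + O))*(1/(2*O)) = (45 + 1/(-⅐ + O))/(2*O))
(329*16 + 0) - X(544) = (329*16 + 0) - (-38 + 315*544)/(2*544*(-1 + 7*544)) = (5264 + 0) - (-38 + 171360)/(2*544*(-1 + 3808)) = 5264 - 171322/(2*544*3807) = 5264 - 1*85661/2071008 = 5264 - 85661/2071008 = 10901700451/2071008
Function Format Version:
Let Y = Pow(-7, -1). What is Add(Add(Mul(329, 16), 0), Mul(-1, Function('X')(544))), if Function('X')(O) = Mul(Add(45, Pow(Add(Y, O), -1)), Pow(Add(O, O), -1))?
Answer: Rational(10901700451, 2071008) ≈ 5264.0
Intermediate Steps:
Y = Rational(-1, 7) ≈ -0.14286
Function('X')(O) = Mul(Rational(1, 2), Pow(O, -1), Add(45, Pow(Add(Rational(-1, 7), O), -1))) (Function('X')(O) = Mul(Add(45, Pow(Add(Rational(-1, 7), O), -1)), Pow(Add(O, O), -1)) = Mul(Add(45, Pow(Add(Rational(-1, 7), O), -1)), Pow(Mul(2, O), -1)) = Mul(Add(45, Pow(Add(Rational(-1, 7), O), -1)), Mul(Rational(1, 2), Pow(O, -1))) = Mul(Rational(1, 2), Pow(O, -1), Add(45, Pow(Add(Rational(-1, 7), O), -1))))
Add(Add(Mul(329, 16), 0), Mul(-1, Function('X')(544))) = Add(Add(Mul(329, 16), 0), Mul(-1, Mul(Rational(1, 2), Pow(544, -1), Pow(Add(-1, Mul(7, 544)), -1), Add(-38, Mul(315, 544))))) = Add(Add(5264, 0), Mul(-1, Mul(Rational(1, 2), Rational(1, 544), Pow(Add(-1, 3808), -1), Add(-38, 171360)))) = Add(5264, Mul(-1, Mul(Rational(1, 2), Rational(1, 544), Pow(3807, -1), 171322))) = Add(5264, Mul(-1, Mul(Rational(1, 2), Rational(1, 544), Rational(1, 3807), 171322))) = Add(5264, Mul(-1, Rational(85661, 2071008))) = Add(5264, Rational(-85661, 2071008)) = Rational(10901700451, 2071008)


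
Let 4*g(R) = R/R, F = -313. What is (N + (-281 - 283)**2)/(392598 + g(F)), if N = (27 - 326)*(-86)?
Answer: 1375240/1570393 ≈ 0.87573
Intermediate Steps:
g(R) = 1/4 (g(R) = (R/R)/4 = (1/4)*1 = 1/4)
N = 25714 (N = -299*(-86) = 25714)
(N + (-281 - 283)**2)/(392598 + g(F)) = (25714 + (-281 - 283)**2)/(392598 + 1/4) = (25714 + (-564)**2)/(1570393/4) = (25714 + 318096)*(4/1570393) = 343810*(4/1570393) = 1375240/1570393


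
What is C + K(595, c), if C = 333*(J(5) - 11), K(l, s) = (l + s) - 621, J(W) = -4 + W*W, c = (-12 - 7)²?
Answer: 3665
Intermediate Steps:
c = 361 (c = (-19)² = 361)
J(W) = -4 + W²
K(l, s) = -621 + l + s
C = 3330 (C = 333*((-4 + 5²) - 11) = 333*((-4 + 25) - 11) = 333*(21 - 11) = 333*10 = 3330)
C + K(595, c) = 3330 + (-621 + 595 + 361) = 3330 + 335 = 3665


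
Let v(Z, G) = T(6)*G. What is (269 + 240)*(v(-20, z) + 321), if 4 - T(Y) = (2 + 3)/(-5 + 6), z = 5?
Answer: 160844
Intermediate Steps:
T(Y) = -1 (T(Y) = 4 - (2 + 3)/(-5 + 6) = 4 - 5/1 = 4 - 5 = -1)
v(Z, G) = -G
(269 + 240)*(v(-20, z) + 321) = (269 + 240)*(-1*5 + 321) = 509*(-5 + 321) = 509*316 = 160844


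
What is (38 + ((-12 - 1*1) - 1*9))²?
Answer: 256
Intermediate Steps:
(38 + ((-12 - 1*1) - 1*9))² = (38 + ((-12 - 1) - 9))² = (38 + (-13 - 9))² = (38 - 22)² = 16² = 256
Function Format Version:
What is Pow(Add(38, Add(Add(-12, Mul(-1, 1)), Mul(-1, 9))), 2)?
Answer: 256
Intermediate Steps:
Pow(Add(38, Add(Add(-12, Mul(-1, 1)), Mul(-1, 9))), 2) = Pow(Add(38, Add(Add(-12, -1), -9)), 2) = Pow(Add(38, Add(-13, -9)), 2) = Pow(Add(38, -22), 2) = Pow(16, 2) = 256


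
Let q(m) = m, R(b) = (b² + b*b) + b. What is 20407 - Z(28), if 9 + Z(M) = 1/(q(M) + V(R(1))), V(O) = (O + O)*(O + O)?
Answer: 1306623/64 ≈ 20416.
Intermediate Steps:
R(b) = b + 2*b² (R(b) = (b² + b²) + b = 2*b² + b = b + 2*b²)
V(O) = 4*O² (V(O) = (2*O)*(2*O) = 4*O²)
Z(M) = -9 + 1/(36 + M) (Z(M) = -9 + 1/(M + 4*(1*(1 + 2*1))²) = -9 + 1/(M + 4*(1*(1 + 2))²) = -9 + 1/(M + 4*(1*3)²) = -9 + 1/(M + 4*3²) = -9 + 1/(M + 4*9) = -9 + 1/(M + 36) = -9 + 1/(36 + M))
20407 - Z(28) = 20407 - (-323 - 9*28)/(36 + 28) = 20407 - (-323 - 252)/64 = 20407 - (-575)/64 = 20407 - 1*(-575/64) = 20407 + 575/64 = 1306623/64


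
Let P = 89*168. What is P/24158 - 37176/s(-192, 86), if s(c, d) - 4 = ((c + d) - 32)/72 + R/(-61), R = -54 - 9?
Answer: -328686744972/27552199 ≈ -11930.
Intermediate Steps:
R = -63
s(c, d) = 2519/549 + c/72 + d/72 (s(c, d) = 4 + (((c + d) - 32)/72 - 63/(-61)) = 4 + ((-32 + c + d)*(1/72) - 63*(-1/61)) = 4 + ((-4/9 + c/72 + d/72) + 63/61) = 4 + (323/549 + c/72 + d/72) = 2519/549 + c/72 + d/72)
P = 14952
P/24158 - 37176/s(-192, 86) = 14952/24158 - 37176/(2519/549 + (1/72)*(-192) + (1/72)*86) = 14952*(1/24158) - 37176/(2519/549 - 8/3 + 43/36) = 7476/12079 - 37176/2281/732 = 7476/12079 - 37176*732/2281 = 7476/12079 - 27212832/2281 = -328686744972/27552199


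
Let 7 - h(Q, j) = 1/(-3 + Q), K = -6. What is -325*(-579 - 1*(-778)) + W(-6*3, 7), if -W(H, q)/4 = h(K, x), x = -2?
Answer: -582331/9 ≈ -64703.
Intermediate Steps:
h(Q, j) = 7 - 1/(-3 + Q)
W(H, q) = -256/9 (W(H, q) = -4*(-22 + 7*(-6))/(-3 - 6) = -4*(-22 - 42)/(-9) = -(-4)*(-64)/9 = -4*64/9 = -256/9)
-325*(-579 - 1*(-778)) + W(-6*3, 7) = -325*(-579 - 1*(-778)) - 256/9 = -325*(-579 + 778) - 256/9 = -325*199 - 256/9 = -64675 - 256/9 = -582331/9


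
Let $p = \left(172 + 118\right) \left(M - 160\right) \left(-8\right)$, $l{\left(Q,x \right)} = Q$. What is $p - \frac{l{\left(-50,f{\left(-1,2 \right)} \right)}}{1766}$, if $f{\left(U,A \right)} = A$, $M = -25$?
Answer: $\frac{378983625}{883} \approx 4.292 \cdot 10^{5}$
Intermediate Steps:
$p = 429200$ ($p = \left(172 + 118\right) \left(-25 - 160\right) \left(-8\right) = 290 \left(-185\right) \left(-8\right) = \left(-53650\right) \left(-8\right) = 429200$)
$p - \frac{l{\left(-50,f{\left(-1,2 \right)} \right)}}{1766} = 429200 - - \frac{50}{1766} = 429200 - \left(-50\right) \frac{1}{1766} = 429200 - - \frac{25}{883} = 429200 + \frac{25}{883} = \frac{378983625}{883}$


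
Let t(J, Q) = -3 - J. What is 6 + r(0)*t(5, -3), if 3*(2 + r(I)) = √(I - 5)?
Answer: 22 - 8*I*√5/3 ≈ 22.0 - 5.9628*I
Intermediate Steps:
r(I) = -2 + √(-5 + I)/3 (r(I) = -2 + √(I - 5)/3 = -2 + √(-5 + I)/3)
6 + r(0)*t(5, -3) = 6 + (-2 + √(-5 + 0)/3)*(-3 - 1*5) = 6 + (-2 + √(-5)/3)*(-3 - 5) = 6 + (-2 + (I*√5)/3)*(-8) = 6 + (-2 + I*√5/3)*(-8) = 6 + (16 - 8*I*√5/3) = 22 - 8*I*√5/3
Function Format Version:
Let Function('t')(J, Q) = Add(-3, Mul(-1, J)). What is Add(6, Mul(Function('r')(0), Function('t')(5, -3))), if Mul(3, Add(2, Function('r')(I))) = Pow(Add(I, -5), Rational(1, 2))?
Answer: Add(22, Mul(Rational(-8, 3), I, Pow(5, Rational(1, 2)))) ≈ Add(22.000, Mul(-5.9628, I))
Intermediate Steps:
Function('r')(I) = Add(-2, Mul(Rational(1, 3), Pow(Add(-5, I), Rational(1, 2)))) (Function('r')(I) = Add(-2, Mul(Rational(1, 3), Pow(Add(I, -5), Rational(1, 2)))) = Add(-2, Mul(Rational(1, 3), Pow(Add(-5, I), Rational(1, 2)))))
Add(6, Mul(Function('r')(0), Function('t')(5, -3))) = Add(6, Mul(Add(-2, Mul(Rational(1, 3), Pow(Add(-5, 0), Rational(1, 2)))), Add(-3, Mul(-1, 5)))) = Add(6, Mul(Add(-2, Mul(Rational(1, 3), Pow(-5, Rational(1, 2)))), Add(-3, -5))) = Add(6, Mul(Add(-2, Mul(Rational(1, 3), Mul(I, Pow(5, Rational(1, 2))))), -8)) = Add(6, Mul(Add(-2, Mul(Rational(1, 3), I, Pow(5, Rational(1, 2)))), -8)) = Add(6, Add(16, Mul(Rational(-8, 3), I, Pow(5, Rational(1, 2))))) = Add(22, Mul(Rational(-8, 3), I, Pow(5, Rational(1, 2))))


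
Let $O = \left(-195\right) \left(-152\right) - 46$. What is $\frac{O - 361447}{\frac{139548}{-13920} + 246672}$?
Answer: $- \frac{13274120}{9866479} \approx -1.3454$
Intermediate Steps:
$O = 29594$ ($O = 29640 - 46 = 29594$)
$\frac{O - 361447}{\frac{139548}{-13920} + 246672} = \frac{29594 - 361447}{\frac{139548}{-13920} + 246672} = - \frac{331853}{139548 \left(- \frac{1}{13920}\right) + 246672} = - \frac{331853}{- \frac{401}{40} + 246672} = - \frac{331853}{\frac{9866479}{40}} = \left(-331853\right) \frac{40}{9866479} = - \frac{13274120}{9866479}$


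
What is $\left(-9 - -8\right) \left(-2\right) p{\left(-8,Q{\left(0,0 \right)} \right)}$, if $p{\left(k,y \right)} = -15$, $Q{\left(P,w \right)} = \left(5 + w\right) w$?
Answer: $-30$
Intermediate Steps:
$Q{\left(P,w \right)} = w \left(5 + w\right)$
$\left(-9 - -8\right) \left(-2\right) p{\left(-8,Q{\left(0,0 \right)} \right)} = \left(-9 - -8\right) \left(-2\right) \left(-15\right) = \left(-9 + 8\right) \left(-2\right) \left(-15\right) = \left(-1\right) \left(-2\right) \left(-15\right) = 2 \left(-15\right) = -30$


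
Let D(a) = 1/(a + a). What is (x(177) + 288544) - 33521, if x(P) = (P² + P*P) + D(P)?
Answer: 112459075/354 ≈ 3.1768e+5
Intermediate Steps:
D(a) = 1/(2*a)
x(P) = 1/(2*P) + 2*P² (x(P) = (P² + P*P) + 1/(2*P) = (P² + P²) + 1/(2*P) = 2*P² + 1/(2*P) = 1/(2*P) + 2*P²)
(x(177) + 288544) - 33521 = ((½)*(1 + 4*177³)/177 + 288544) - 33521 = ((½)*(1/177)*(1 + 4*5545233) + 288544) - 33521 = ((½)*(1/177)*(1 + 22180932) + 288544) - 33521 = ((½)*(1/177)*22180933 + 288544) - 33521 = (22180933/354 + 288544) - 33521 = 124325509/354 - 33521 = 112459075/354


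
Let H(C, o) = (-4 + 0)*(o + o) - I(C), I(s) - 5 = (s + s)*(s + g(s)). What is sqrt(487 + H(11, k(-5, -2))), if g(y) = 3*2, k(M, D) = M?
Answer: 2*sqrt(37) ≈ 12.166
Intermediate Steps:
g(y) = 6
I(s) = 5 + 2*s*(6 + s) (I(s) = 5 + (s + s)*(s + 6) = 5 + (2*s)*(6 + s) = 5 + 2*s*(6 + s))
H(C, o) = -5 - 12*C - 8*o - 2*C**2 (H(C, o) = (-4 + 0)*(o + o) - (5 + 2*C**2 + 12*C) = -8*o + (-5 - 12*C - 2*C**2) = -5 - 12*C - 8*o - 2*C**2)
sqrt(487 + H(11, k(-5, -2))) = sqrt(487 + (-5 - 12*11 - 8*(-5) - 2*11**2)) = sqrt(487 + (-5 - 132 + 40 - 2*121)) = sqrt(487 + (-5 - 132 + 40 - 242)) = sqrt(487 - 339) = sqrt(148) = 2*sqrt(37)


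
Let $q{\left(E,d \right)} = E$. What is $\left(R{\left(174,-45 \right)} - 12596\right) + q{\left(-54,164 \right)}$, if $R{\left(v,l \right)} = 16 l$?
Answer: $-13370$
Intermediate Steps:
$\left(R{\left(174,-45 \right)} - 12596\right) + q{\left(-54,164 \right)} = \left(16 \left(-45\right) - 12596\right) - 54 = \left(-720 - 12596\right) - 54 = -13316 - 54 = -13370$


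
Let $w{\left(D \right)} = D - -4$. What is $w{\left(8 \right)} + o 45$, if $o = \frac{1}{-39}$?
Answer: $\frac{141}{13} \approx 10.846$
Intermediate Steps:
$o = - \frac{1}{39} \approx -0.025641$
$w{\left(D \right)} = 4 + D$ ($w{\left(D \right)} = D + 4 = 4 + D$)
$w{\left(8 \right)} + o 45 = \left(4 + 8\right) - \frac{15}{13} = 12 - \frac{15}{13} = \frac{141}{13}$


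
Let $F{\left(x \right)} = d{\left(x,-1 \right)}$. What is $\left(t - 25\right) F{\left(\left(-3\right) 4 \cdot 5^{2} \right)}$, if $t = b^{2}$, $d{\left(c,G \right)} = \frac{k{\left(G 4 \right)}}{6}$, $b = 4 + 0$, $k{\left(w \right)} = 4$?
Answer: $-6$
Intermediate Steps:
$b = 4$
$d{\left(c,G \right)} = \frac{2}{3}$ ($d{\left(c,G \right)} = \frac{4}{6} = 4 \cdot \frac{1}{6} = \frac{2}{3}$)
$F{\left(x \right)} = \frac{2}{3}$
$t = 16$ ($t = 4^{2} = 16$)
$\left(t - 25\right) F{\left(\left(-3\right) 4 \cdot 5^{2} \right)} = \left(16 - 25\right) \frac{2}{3} = \left(-9\right) \frac{2}{3} = -6$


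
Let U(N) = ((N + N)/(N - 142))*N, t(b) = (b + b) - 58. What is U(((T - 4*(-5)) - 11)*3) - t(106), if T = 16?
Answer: -21568/67 ≈ -321.91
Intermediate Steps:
t(b) = -58 + 2*b (t(b) = 2*b - 58 = -58 + 2*b)
U(N) = 2*N²/(-142 + N) (U(N) = ((2*N)/(-142 + N))*N = (2*N/(-142 + N))*N = 2*N²/(-142 + N))
U(((T - 4*(-5)) - 11)*3) - t(106) = 2*(((16 - 4*(-5)) - 11)*3)²/(-142 + ((16 - 4*(-5)) - 11)*3) - (-58 + 2*106) = 2*(((16 + 20) - 11)*3)²/(-142 + ((16 + 20) - 11)*3) - (-58 + 212) = 2*((36 - 11)*3)²/(-142 + (36 - 11)*3) - 1*154 = 2*(25*3)²/(-142 + 25*3) - 154 = 2*75²/(-142 + 75) - 154 = 2*5625/(-67) - 154 = 2*5625*(-1/67) - 154 = -11250/67 - 154 = -21568/67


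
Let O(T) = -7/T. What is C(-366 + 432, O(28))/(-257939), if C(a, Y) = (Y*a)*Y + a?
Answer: -51/187592 ≈ -0.00027187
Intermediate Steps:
C(a, Y) = a + a*Y² (C(a, Y) = a*Y² + a = a + a*Y²)
C(-366 + 432, O(28))/(-257939) = ((-366 + 432)*(1 + (-7/28)²))/(-257939) = (66*(1 + (-7*1/28)²))*(-1/257939) = (66*(1 + (-¼)²))*(-1/257939) = (66*(1 + 1/16))*(-1/257939) = (66*(17/16))*(-1/257939) = (561/8)*(-1/257939) = -51/187592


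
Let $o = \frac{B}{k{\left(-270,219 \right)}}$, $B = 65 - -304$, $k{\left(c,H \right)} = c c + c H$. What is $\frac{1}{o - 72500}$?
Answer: $- \frac{1530}{110924959} \approx -1.3793 \cdot 10^{-5}$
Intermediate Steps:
$k{\left(c,H \right)} = c^{2} + H c$
$B = 369$ ($B = 65 + 304 = 369$)
$o = \frac{41}{1530}$ ($o = \frac{369}{\left(-270\right) \left(219 - 270\right)} = \frac{369}{\left(-270\right) \left(-51\right)} = \frac{369}{13770} = 369 \cdot \frac{1}{13770} = \frac{41}{1530} \approx 0.026797$)
$\frac{1}{o - 72500} = \frac{1}{\frac{41}{1530} - 72500} = \frac{1}{- \frac{110924959}{1530}} = - \frac{1530}{110924959}$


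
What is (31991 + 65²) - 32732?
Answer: 3484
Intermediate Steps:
(31991 + 65²) - 32732 = (31991 + 4225) - 32732 = 36216 - 32732 = 3484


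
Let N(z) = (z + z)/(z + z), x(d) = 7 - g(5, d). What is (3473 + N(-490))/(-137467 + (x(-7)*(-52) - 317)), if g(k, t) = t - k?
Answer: -1737/69386 ≈ -0.025034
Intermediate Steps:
x(d) = 12 - d (x(d) = 7 - (d - 1*5) = 7 - (d - 5) = 7 - (-5 + d) = 7 + (5 - d) = 12 - d)
N(z) = 1 (N(z) = (2*z)/((2*z)) = (2*z)*(1/(2*z)) = 1)
(3473 + N(-490))/(-137467 + (x(-7)*(-52) - 317)) = (3473 + 1)/(-137467 + ((12 - 1*(-7))*(-52) - 317)) = 3474/(-137467 + ((12 + 7)*(-52) - 317)) = 3474/(-137467 + (19*(-52) - 317)) = 3474/(-137467 + (-988 - 317)) = 3474/(-137467 - 1305) = 3474/(-138772) = 3474*(-1/138772) = -1737/69386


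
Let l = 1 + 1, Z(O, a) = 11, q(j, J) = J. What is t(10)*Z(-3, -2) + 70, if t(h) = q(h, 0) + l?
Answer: 92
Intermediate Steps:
l = 2
t(h) = 2 (t(h) = 0 + 2 = 2)
t(10)*Z(-3, -2) + 70 = 2*11 + 70 = 22 + 70 = 92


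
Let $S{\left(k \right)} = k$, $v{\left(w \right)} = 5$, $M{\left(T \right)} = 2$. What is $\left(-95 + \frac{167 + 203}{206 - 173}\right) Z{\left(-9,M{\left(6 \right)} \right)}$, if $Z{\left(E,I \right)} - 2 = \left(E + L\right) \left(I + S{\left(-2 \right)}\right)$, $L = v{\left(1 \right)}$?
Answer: $- \frac{5530}{33} \approx -167.58$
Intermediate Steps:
$L = 5$
$Z{\left(E,I \right)} = 2 + \left(-2 + I\right) \left(5 + E\right)$ ($Z{\left(E,I \right)} = 2 + \left(E + 5\right) \left(I - 2\right) = 2 + \left(5 + E\right) \left(-2 + I\right) = 2 + \left(-2 + I\right) \left(5 + E\right)$)
$\left(-95 + \frac{167 + 203}{206 - 173}\right) Z{\left(-9,M{\left(6 \right)} \right)} = \left(-95 + \frac{167 + 203}{206 - 173}\right) \left(-8 - -18 + 5 \cdot 2 - 18\right) = \left(-95 + \frac{370}{33}\right) \left(-8 + 18 + 10 - 18\right) = \left(-95 + 370 \cdot \frac{1}{33}\right) 2 = \left(-95 + \frac{370}{33}\right) 2 = \left(- \frac{2765}{33}\right) 2 = - \frac{5530}{33}$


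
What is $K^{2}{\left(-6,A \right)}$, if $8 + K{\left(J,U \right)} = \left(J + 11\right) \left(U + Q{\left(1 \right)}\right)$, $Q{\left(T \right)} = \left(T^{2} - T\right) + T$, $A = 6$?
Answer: $729$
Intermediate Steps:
$Q{\left(T \right)} = T^{2}$
$K{\left(J,U \right)} = -8 + \left(1 + U\right) \left(11 + J\right)$ ($K{\left(J,U \right)} = -8 + \left(J + 11\right) \left(U + 1^{2}\right) = -8 + \left(11 + J\right) \left(U + 1\right) = -8 + \left(11 + J\right) \left(1 + U\right) = -8 + \left(1 + U\right) \left(11 + J\right)$)
$K^{2}{\left(-6,A \right)} = \left(3 - 6 + 11 \cdot 6 - 36\right)^{2} = \left(3 - 6 + 66 - 36\right)^{2} = 27^{2} = 729$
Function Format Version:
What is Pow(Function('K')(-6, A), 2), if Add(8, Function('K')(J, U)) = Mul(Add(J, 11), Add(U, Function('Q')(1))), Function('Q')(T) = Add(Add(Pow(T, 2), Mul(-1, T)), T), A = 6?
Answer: 729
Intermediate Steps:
Function('Q')(T) = Pow(T, 2)
Function('K')(J, U) = Add(-8, Mul(Add(1, U), Add(11, J))) (Function('K')(J, U) = Add(-8, Mul(Add(J, 11), Add(U, Pow(1, 2)))) = Add(-8, Mul(Add(11, J), Add(U, 1))) = Add(-8, Mul(Add(11, J), Add(1, U))) = Add(-8, Mul(Add(1, U), Add(11, J))))
Pow(Function('K')(-6, A), 2) = Pow(Add(3, -6, Mul(11, 6), Mul(-6, 6)), 2) = Pow(Add(3, -6, 66, -36), 2) = Pow(27, 2) = 729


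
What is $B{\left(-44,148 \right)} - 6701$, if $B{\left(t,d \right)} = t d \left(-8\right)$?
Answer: $45395$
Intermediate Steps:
$B{\left(t,d \right)} = - 8 d t$ ($B{\left(t,d \right)} = d t \left(-8\right) = - 8 d t$)
$B{\left(-44,148 \right)} - 6701 = \left(-8\right) 148 \left(-44\right) - 6701 = 52096 - 6701 = 45395$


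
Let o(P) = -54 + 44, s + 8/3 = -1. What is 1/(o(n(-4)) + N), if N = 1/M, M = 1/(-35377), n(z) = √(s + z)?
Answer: -1/35387 ≈ -2.8259e-5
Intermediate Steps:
s = -11/3 (s = -8/3 - 1 = -11/3 ≈ -3.6667)
n(z) = √(-11/3 + z)
M = -1/35377 ≈ -2.8267e-5
N = -35377 (N = 1/(-1/35377) = -35377)
o(P) = -10
1/(o(n(-4)) + N) = 1/(-10 - 35377) = 1/(-35387) = -1/35387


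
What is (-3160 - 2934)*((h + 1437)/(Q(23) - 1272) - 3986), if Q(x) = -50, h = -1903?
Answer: 16054722222/661 ≈ 2.4289e+7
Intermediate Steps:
(-3160 - 2934)*((h + 1437)/(Q(23) - 1272) - 3986) = (-3160 - 2934)*((-1903 + 1437)/(-50 - 1272) - 3986) = -6094*(-466/(-1322) - 3986) = -6094*(-466*(-1/1322) - 3986) = -6094*(233/661 - 3986) = -6094*(-2634513/661) = 16054722222/661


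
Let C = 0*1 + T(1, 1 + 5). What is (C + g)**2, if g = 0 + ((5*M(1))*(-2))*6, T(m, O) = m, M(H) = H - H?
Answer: 1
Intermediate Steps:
M(H) = 0
C = 1 (C = 0*1 + 1 = 0 + 1 = 1)
g = 0 (g = 0 + ((5*0)*(-2))*6 = 0 + (0*(-2))*6 = 0 + 0*6 = 0 + 0 = 0)
(C + g)**2 = (1 + 0)**2 = 1**2 = 1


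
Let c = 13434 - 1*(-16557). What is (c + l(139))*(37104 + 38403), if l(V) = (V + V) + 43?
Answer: 2288768184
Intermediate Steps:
l(V) = 43 + 2*V (l(V) = 2*V + 43 = 43 + 2*V)
c = 29991 (c = 13434 + 16557 = 29991)
(c + l(139))*(37104 + 38403) = (29991 + (43 + 2*139))*(37104 + 38403) = (29991 + (43 + 278))*75507 = (29991 + 321)*75507 = 30312*75507 = 2288768184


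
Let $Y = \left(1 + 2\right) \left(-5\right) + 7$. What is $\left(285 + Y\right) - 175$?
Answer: $102$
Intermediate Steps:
$Y = -8$ ($Y = 3 \left(-5\right) + 7 = -15 + 7 = -8$)
$\left(285 + Y\right) - 175 = \left(285 - 8\right) - 175 = 277 - 175 = 102$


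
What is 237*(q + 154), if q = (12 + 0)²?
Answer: 70626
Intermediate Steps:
q = 144 (q = 12² = 144)
237*(q + 154) = 237*(144 + 154) = 237*298 = 70626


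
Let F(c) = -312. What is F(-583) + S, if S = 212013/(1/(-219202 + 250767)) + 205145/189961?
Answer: 1271255111063858/189961 ≈ 6.6922e+9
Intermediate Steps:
S = 1271255170331690/189961 (S = 212013/(1/31565) + 205145*(1/189961) = 212013/(1/31565) + 205145/189961 = 212013*31565 + 205145/189961 = 6692190345 + 205145/189961 = 1271255170331690/189961 ≈ 6.6922e+9)
F(-583) + S = -312 + 1271255170331690/189961 = 1271255111063858/189961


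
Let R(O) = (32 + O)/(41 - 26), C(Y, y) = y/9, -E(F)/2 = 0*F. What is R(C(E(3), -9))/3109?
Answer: 31/46635 ≈ 0.00066474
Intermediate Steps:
E(F) = 0 (E(F) = -0*F = -2*0 = 0)
C(Y, y) = y/9 (C(Y, y) = y*(⅑) = y/9)
R(O) = 32/15 + O/15 (R(O) = (32 + O)/15 = (32 + O)*(1/15) = 32/15 + O/15)
R(C(E(3), -9))/3109 = (32/15 + ((⅑)*(-9))/15)/3109 = (32/15 + (1/15)*(-1))*(1/3109) = (32/15 - 1/15)*(1/3109) = (31/15)*(1/3109) = 31/46635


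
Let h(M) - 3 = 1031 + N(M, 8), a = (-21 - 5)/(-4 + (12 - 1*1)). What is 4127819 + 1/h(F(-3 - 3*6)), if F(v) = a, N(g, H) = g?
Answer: 29769830635/7212 ≈ 4.1278e+6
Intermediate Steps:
a = -26/7 (a = -26/(-4 + (12 - 1)) = -26/(-4 + 11) = -26/7 ≈ -3.7143)
F(v) = -26/7
h(M) = 1034 + M (h(M) = 3 + (1031 + M) = 1034 + M)
4127819 + 1/h(F(-3 - 3*6)) = 4127819 + 1/(1034 - 26/7) = 4127819 + 1/(7212/7) = 4127819 + 7/7212 = 29769830635/7212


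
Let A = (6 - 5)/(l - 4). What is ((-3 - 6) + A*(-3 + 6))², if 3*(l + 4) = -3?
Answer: 784/9 ≈ 87.111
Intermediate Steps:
l = -5 (l = -4 + (⅓)*(-3) = -4 - 1 = -5)
A = -⅑ (A = (6 - 5)/(-5 - 4) = 1/(-9) = 1*(-⅑) = -⅑ ≈ -0.11111)
((-3 - 6) + A*(-3 + 6))² = ((-3 - 6) - (-3 + 6)/9)² = (-9 - ⅑*3)² = (-9 - ⅓)² = (-28/3)² = 784/9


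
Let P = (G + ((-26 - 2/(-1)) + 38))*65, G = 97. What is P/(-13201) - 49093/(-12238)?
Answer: 559779523/161553838 ≈ 3.4650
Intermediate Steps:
P = 7215 (P = (97 + ((-26 - 2/(-1)) + 38))*65 = (97 + ((-26 - 2*(-1)) + 38))*65 = (97 + ((-26 + 2) + 38))*65 = (97 + (-24 + 38))*65 = (97 + 14)*65 = 111*65 = 7215)
P/(-13201) - 49093/(-12238) = 7215/(-13201) - 49093/(-12238) = 7215*(-1/13201) - 49093*(-1/12238) = -7215/13201 + 49093/12238 = 559779523/161553838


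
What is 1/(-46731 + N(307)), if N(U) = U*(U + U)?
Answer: 1/141767 ≈ 7.0538e-6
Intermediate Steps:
N(U) = 2*U**2 (N(U) = U*(2*U) = 2*U**2)
1/(-46731 + N(307)) = 1/(-46731 + 2*307**2) = 1/(-46731 + 2*94249) = 1/(-46731 + 188498) = 1/141767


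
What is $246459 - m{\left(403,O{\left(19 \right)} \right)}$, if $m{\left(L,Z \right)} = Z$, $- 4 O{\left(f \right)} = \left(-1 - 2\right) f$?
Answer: $\frac{985779}{4} \approx 2.4644 \cdot 10^{5}$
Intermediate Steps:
$O{\left(f \right)} = \frac{3 f}{4}$ ($O{\left(f \right)} = - \frac{\left(-1 - 2\right) f}{4} = - \frac{\left(-3\right) f}{4} = \frac{3 f}{4}$)
$246459 - m{\left(403,O{\left(19 \right)} \right)} = 246459 - \frac{3}{4} \cdot 19 = 246459 - \frac{57}{4} = \frac{985779}{4}$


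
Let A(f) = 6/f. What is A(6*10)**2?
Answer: 1/100 ≈ 0.010000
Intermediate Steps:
A(6*10)**2 = (6/((6*10)))**2 = (6/60)**2 = (6*(1/60))**2 = (1/10)**2 = 1/100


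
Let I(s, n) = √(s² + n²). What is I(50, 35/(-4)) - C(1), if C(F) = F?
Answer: -1 + 5*√1649/4 ≈ 49.760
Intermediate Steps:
I(s, n) = √(n² + s²)
I(50, 35/(-4)) - C(1) = √((35/(-4))² + 50²) - 1*1 = √((35*(-¼))² + 2500) - 1 = √((-35/4)² + 2500) - 1 = √(1225/16 + 2500) - 1 = √(41225/16) - 1 = 5*√1649/4 - 1 = -1 + 5*√1649/4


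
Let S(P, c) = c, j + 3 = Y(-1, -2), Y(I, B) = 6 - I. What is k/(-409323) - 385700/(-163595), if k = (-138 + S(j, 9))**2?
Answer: 10343566447/4464213079 ≈ 2.3170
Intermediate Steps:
j = 4 (j = -3 + (6 - 1*(-1)) = -3 + (6 + 1) = -3 + 7 = 4)
k = 16641 (k = (-138 + 9)**2 = (-129)**2 = 16641)
k/(-409323) - 385700/(-163595) = 16641/(-409323) - 385700/(-163595) = 16641*(-1/409323) - 385700*(-1/163595) = -5547/136441 + 77140/32719 = 10343566447/4464213079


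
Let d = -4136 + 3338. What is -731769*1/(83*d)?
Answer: 243923/22078 ≈ 11.048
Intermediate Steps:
d = -798
-731769*1/(83*d) = -731769/(83*(-798)) = -731769/(-66234) = -731769*(-1/66234) = 243923/22078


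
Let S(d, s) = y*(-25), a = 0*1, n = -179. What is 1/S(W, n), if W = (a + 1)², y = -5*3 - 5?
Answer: 1/500 ≈ 0.0020000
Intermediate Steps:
a = 0
y = -20 (y = -15 - 5 = -20)
W = 1 (W = (0 + 1)² = 1² = 1)
S(d, s) = 500 (S(d, s) = -20*(-25) = 500)
1/S(W, n) = 1/500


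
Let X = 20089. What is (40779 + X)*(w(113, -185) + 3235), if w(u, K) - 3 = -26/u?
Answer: 22269653424/113 ≈ 1.9708e+8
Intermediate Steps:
w(u, K) = 3 - 26/u
(40779 + X)*(w(113, -185) + 3235) = (40779 + 20089)*((3 - 26/113) + 3235) = 60868*((3 - 26*1/113) + 3235) = 60868*((3 - 26/113) + 3235) = 60868*(313/113 + 3235) = 60868*(365868/113) = 22269653424/113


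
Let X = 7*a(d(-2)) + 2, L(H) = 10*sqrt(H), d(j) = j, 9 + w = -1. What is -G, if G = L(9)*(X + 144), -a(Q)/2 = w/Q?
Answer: -2280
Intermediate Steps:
w = -10 (w = -9 - 1 = -10)
a(Q) = 20/Q (a(Q) = -(-20)/Q = 20/Q)
X = -68 (X = 7*(20/(-2)) + 2 = 7*(20*(-1/2)) + 2 = 7*(-10) + 2 = -70 + 2 = -68)
G = 2280 (G = (10*sqrt(9))*(-68 + 144) = (10*3)*76 = 30*76 = 2280)
-G = -1*2280 = -2280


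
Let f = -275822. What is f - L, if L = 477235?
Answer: -753057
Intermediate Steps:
f - L = -275822 - 1*477235 = -275822 - 477235 = -753057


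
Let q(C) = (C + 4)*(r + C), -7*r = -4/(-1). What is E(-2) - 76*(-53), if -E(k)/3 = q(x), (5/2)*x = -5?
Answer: 28304/7 ≈ 4043.4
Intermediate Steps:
x = -2 (x = (2/5)*(-5) = -2)
r = -4/7 (r = -(-4)/(7*(-1)) = -(-4)*(-1)/7 = -1/7*4 = -4/7 ≈ -0.57143)
q(C) = (4 + C)*(-4/7 + C) (q(C) = (C + 4)*(-4/7 + C) = (4 + C)*(-4/7 + C))
E(k) = 108/7 (E(k) = -3*(-16/7 + (-2)**2 + (24/7)*(-2)) = -3*(-16/7 + 4 - 48/7) = -3*(-36/7) = 108/7)
E(-2) - 76*(-53) = 108/7 - 76*(-53) = 108/7 + 4028 = 28304/7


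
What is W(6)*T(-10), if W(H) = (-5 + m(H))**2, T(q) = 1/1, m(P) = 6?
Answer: 1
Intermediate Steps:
T(q) = 1
W(H) = 1 (W(H) = (-5 + 6)**2 = 1**2 = 1)
W(6)*T(-10) = 1*1 = 1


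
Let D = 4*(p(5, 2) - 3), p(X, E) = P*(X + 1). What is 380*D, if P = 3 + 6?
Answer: 77520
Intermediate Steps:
P = 9
p(X, E) = 9 + 9*X (p(X, E) = 9*(X + 1) = 9*(1 + X) = 9 + 9*X)
D = 204 (D = 4*((9 + 9*5) - 3) = 4*((9 + 45) - 3) = 4*(54 - 3) = 4*51 = 204)
380*D = 380*204 = 77520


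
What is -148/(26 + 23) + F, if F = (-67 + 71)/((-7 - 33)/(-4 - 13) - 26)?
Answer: -31414/9849 ≈ -3.1896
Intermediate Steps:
F = -34/201 (F = 4/(-40/(-17) - 26) = 4/(-40*(-1/17) - 26) = 4/(40/17 - 26) = 4/(-402/17) = 4*(-17/402) = -34/201 ≈ -0.16915)
-148/(26 + 23) + F = -148/(26 + 23) - 34/201 = -148/49 - 34/201 = -31414/9849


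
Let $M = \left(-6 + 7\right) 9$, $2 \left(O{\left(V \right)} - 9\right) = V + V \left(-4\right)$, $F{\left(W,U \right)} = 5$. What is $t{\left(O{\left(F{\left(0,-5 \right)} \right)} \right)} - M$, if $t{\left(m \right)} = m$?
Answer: $- \frac{15}{2} \approx -7.5$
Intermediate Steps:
$O{\left(V \right)} = 9 - \frac{3 V}{2}$ ($O{\left(V \right)} = 9 + \frac{V + V \left(-4\right)}{2} = 9 + \frac{V - 4 V}{2} = 9 + \frac{\left(-3\right) V}{2} = 9 - \frac{3 V}{2}$)
$M = 9$ ($M = 1 \cdot 9 = 9$)
$t{\left(O{\left(F{\left(0,-5 \right)} \right)} \right)} - M = \left(9 - \frac{15}{2}\right) - 9 = \frac{3}{2} - 9 = - \frac{15}{2}$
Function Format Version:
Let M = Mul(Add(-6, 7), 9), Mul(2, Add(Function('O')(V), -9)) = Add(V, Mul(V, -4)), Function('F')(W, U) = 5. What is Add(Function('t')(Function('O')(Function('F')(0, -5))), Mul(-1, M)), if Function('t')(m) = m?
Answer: Rational(-15, 2) ≈ -7.5000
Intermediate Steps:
Function('O')(V) = Add(9, Mul(Rational(-3, 2), V)) (Function('O')(V) = Add(9, Mul(Rational(1, 2), Add(V, Mul(V, -4)))) = Add(9, Mul(Rational(1, 2), Add(V, Mul(-4, V)))) = Add(9, Mul(Rational(1, 2), Mul(-3, V))) = Add(9, Mul(Rational(-3, 2), V)))
M = 9 (M = Mul(1, 9) = 9)
Add(Function('t')(Function('O')(Function('F')(0, -5))), Mul(-1, M)) = Add(Add(9, Mul(Rational(-3, 2), 5)), Mul(-1, 9)) = Add(Add(9, Rational(-15, 2)), -9) = Add(Rational(3, 2), -9) = Rational(-15, 2)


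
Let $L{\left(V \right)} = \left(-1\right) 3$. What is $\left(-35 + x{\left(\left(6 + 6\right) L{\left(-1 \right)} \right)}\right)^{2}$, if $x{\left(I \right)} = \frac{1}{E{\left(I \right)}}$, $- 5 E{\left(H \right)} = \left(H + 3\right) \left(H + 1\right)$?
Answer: $\frac{65383396}{53361} \approx 1225.3$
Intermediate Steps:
$L{\left(V \right)} = -3$
$E{\left(H \right)} = - \frac{\left(1 + H\right) \left(3 + H\right)}{5}$ ($E{\left(H \right)} = - \frac{\left(H + 3\right) \left(H + 1\right)}{5} = - \frac{\left(3 + H\right) \left(1 + H\right)}{5} = - \frac{\left(1 + H\right) \left(3 + H\right)}{5}$)
$x{\left(I \right)} = \frac{1}{- \frac{3}{5} - \frac{4 I}{5} - \frac{I^{2}}{5}}$
$\left(-35 + x{\left(\left(6 + 6\right) L{\left(-1 \right)} \right)}\right)^{2} = \left(-35 - \frac{5}{3 + \left(\left(6 + 6\right) \left(-3\right)\right)^{2} + 4 \left(6 + 6\right) \left(-3\right)}\right)^{2} = \left(-35 - \frac{5}{3 + \left(12 \left(-3\right)\right)^{2} + 4 \cdot 12 \left(-3\right)}\right)^{2} = \left(-35 - \frac{5}{3 + \left(-36\right)^{2} + 4 \left(-36\right)}\right)^{2} = \left(-35 - \frac{5}{3 + 1296 - 144}\right)^{2} = \left(-35 - \frac{5}{1155}\right)^{2} = \left(-35 - \frac{1}{231}\right)^{2} = \left(- \frac{8086}{231}\right)^{2} = \frac{65383396}{53361}$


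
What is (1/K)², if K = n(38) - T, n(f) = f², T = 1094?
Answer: 1/122500 ≈ 8.1633e-6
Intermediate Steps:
K = 350 (K = 38² - 1*1094 = 1444 - 1094 = 350)
(1/K)² = (1/350)² = 1/122500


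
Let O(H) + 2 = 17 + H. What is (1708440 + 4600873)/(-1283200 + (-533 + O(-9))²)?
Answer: -6309313/1005471 ≈ -6.2750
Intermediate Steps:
O(H) = 15 + H (O(H) = -2 + (17 + H) = 15 + H)
(1708440 + 4600873)/(-1283200 + (-533 + O(-9))²) = (1708440 + 4600873)/(-1283200 + (-533 + (15 - 9))²) = 6309313/(-1283200 + (-533 + 6)²) = 6309313/(-1283200 + (-527)²) = 6309313/(-1283200 + 277729) = 6309313/(-1005471) = 6309313*(-1/1005471) = -6309313/1005471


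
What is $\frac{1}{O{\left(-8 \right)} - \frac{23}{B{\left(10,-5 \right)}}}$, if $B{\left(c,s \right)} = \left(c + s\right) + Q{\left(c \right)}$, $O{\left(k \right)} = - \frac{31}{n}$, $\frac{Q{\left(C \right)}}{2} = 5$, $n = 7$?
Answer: $- \frac{105}{626} \approx -0.16773$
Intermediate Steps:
$Q{\left(C \right)} = 10$ ($Q{\left(C \right)} = 2 \cdot 5 = 10$)
$O{\left(k \right)} = - \frac{31}{7}$
$B{\left(c,s \right)} = 10 + c + s$ ($B{\left(c,s \right)} = \left(c + s\right) + 10 = 10 + c + s$)
$\frac{1}{O{\left(-8 \right)} - \frac{23}{B{\left(10,-5 \right)}}} = \frac{1}{- \frac{31}{7} - \frac{23}{10 + 10 - 5}} = \frac{1}{- \frac{31}{7} - \frac{23}{15}} = \frac{1}{- \frac{626}{105}} = - \frac{105}{626}$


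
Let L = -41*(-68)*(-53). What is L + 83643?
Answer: -64121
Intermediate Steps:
L = -147764 (L = 2788*(-53) = -147764)
L + 83643 = -147764 + 83643 = -64121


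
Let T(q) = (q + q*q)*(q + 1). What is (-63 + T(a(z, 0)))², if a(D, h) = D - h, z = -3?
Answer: 5625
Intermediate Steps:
T(q) = (1 + q)*(q + q²) (T(q) = (q + q²)*(1 + q) = (1 + q)*(q + q²))
(-63 + T(a(z, 0)))² = (-63 + (-3 - 1*0)*(1 + (-3 - 1*0)² + 2*(-3 - 1*0)))² = (-63 + (-3 + 0)*(1 + (-3 + 0)² + 2*(-3 + 0)))² = (-63 - 3*(1 + (-3)² + 2*(-3)))² = (-63 - 3*(1 + 9 - 6))² = (-63 - 3*4)² = (-63 - 12)² = (-75)² = 5625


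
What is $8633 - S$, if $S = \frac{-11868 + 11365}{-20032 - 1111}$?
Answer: $\frac{182527016}{21143} \approx 8633.0$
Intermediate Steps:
$S = \frac{503}{21143}$ ($S = - \frac{503}{-21143} = \left(-503\right) \left(- \frac{1}{21143}\right) = \frac{503}{21143} \approx 0.02379$)
$8633 - S = 8633 - \frac{503}{21143} = \frac{182527016}{21143}$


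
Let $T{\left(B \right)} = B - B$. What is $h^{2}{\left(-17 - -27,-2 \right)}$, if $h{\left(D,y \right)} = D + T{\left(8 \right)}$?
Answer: $100$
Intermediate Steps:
$T{\left(B \right)} = 0$
$h{\left(D,y \right)} = D$ ($h{\left(D,y \right)} = D + 0 = D$)
$h^{2}{\left(-17 - -27,-2 \right)} = \left(-17 - -27\right)^{2} = \left(-17 + 27\right)^{2} = 10^{2} = 100$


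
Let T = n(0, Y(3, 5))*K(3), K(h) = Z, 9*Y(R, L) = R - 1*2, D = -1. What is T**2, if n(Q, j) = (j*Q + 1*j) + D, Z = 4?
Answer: 1024/81 ≈ 12.642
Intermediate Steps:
Y(R, L) = -2/9 + R/9 (Y(R, L) = (R - 1*2)/9 = (R - 2)/9 = (-2 + R)/9 = -2/9 + R/9)
n(Q, j) = -1 + j + Q*j (n(Q, j) = (j*Q + 1*j) - 1 = (Q*j + j) - 1 = (j + Q*j) - 1 = -1 + j + Q*j)
K(h) = 4
T = -32/9 (T = (-1 + (-2/9 + (1/9)*3) + 0*(-2/9 + (1/9)*3))*4 = (-1 + (-2/9 + 1/3) + 0*(-2/9 + 1/3))*4 = (-1 + 1/9 + 0*(1/9))*4 = (-1 + 1/9 + 0)*4 = -8/9*4 = -32/9 ≈ -3.5556)
T**2 = (-32/9)**2 = 1024/81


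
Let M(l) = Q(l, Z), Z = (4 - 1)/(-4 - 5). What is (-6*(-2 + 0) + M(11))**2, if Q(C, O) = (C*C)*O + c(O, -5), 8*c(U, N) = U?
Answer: 51529/64 ≈ 805.14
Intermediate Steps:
Z = -1/3 (Z = 3/(-9) = 3*(-1/9) = -1/3 ≈ -0.33333)
c(U, N) = U/8
Q(C, O) = O/8 + O*C**2 (Q(C, O) = (C*C)*O + O/8 = C**2*O + O/8 = O*C**2 + O/8 = O/8 + O*C**2)
M(l) = -1/24 - l**2/3 (M(l) = -(1/8 + l**2)/3 = -1/24 - l**2/3)
(-6*(-2 + 0) + M(11))**2 = (-6*(-2 + 0) + (-1/24 - 1/3*11**2))**2 = (-6*(-2) + (-1/24 - 1/3*121))**2 = (12 + (-1/24 - 121/3))**2 = (12 - 323/8)**2 = (-227/8)**2 = 51529/64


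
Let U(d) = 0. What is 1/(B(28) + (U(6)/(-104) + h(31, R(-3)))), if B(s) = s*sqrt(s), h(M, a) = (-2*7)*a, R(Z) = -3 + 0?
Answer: -3/1442 + 2*sqrt(7)/721 ≈ 0.0052587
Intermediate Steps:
R(Z) = -3
h(M, a) = -14*a
B(s) = s**(3/2)
1/(B(28) + (U(6)/(-104) + h(31, R(-3)))) = 1/(28**(3/2) + (0/(-104) - 14*(-3))) = 1/(56*sqrt(7) + (0*(-1/104) + 42)) = 1/(56*sqrt(7) + (0 + 42)) = 1/(56*sqrt(7) + 42) = 1/(42 + 56*sqrt(7))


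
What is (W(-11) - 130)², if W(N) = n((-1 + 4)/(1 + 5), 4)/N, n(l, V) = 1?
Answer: 2047761/121 ≈ 16924.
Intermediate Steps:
W(N) = 1/N
(W(-11) - 130)² = (1/(-11) - 130)² = (-1/11 - 130)² = (-1431/11)² = 2047761/121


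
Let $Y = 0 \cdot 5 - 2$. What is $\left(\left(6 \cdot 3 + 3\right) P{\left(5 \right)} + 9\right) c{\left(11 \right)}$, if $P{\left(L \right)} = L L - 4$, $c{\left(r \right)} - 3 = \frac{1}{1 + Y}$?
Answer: $900$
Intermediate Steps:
$Y = -2$ ($Y = 0 - 2 = -2$)
$c{\left(r \right)} = 2$ ($c{\left(r \right)} = 3 + \frac{1}{1 - 2} = 3 + \frac{1}{-1} = 3 - 1 = 2$)
$P{\left(L \right)} = -4 + L^{2}$ ($P{\left(L \right)} = L^{2} - 4 = -4 + L^{2}$)
$\left(\left(6 \cdot 3 + 3\right) P{\left(5 \right)} + 9\right) c{\left(11 \right)} = \left(\left(6 \cdot 3 + 3\right) \left(-4 + 5^{2}\right) + 9\right) 2 = \left(\left(18 + 3\right) \left(-4 + 25\right) + 9\right) 2 = \left(21 \cdot 21 + 9\right) 2 = \left(441 + 9\right) 2 = 450 \cdot 2 = 900$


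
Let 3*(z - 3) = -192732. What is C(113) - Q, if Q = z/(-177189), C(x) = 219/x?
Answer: 31545158/20022357 ≈ 1.5755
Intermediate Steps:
z = -64241 (z = 3 + (⅓)*(-192732) = 3 - 64244 = -64241)
Q = 64241/177189 (Q = -64241/(-177189) = -64241*(-1/177189) = 64241/177189 ≈ 0.36256)
C(113) - Q = 219/113 - 1*64241/177189 = 219*(1/113) - 64241/177189 = 219/113 - 64241/177189 = 31545158/20022357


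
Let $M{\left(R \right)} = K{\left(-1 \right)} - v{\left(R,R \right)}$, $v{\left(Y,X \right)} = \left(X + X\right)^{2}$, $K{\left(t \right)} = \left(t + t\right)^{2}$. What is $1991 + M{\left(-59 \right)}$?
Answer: $-11929$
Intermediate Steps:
$K{\left(t \right)} = 4 t^{2}$ ($K{\left(t \right)} = \left(2 t\right)^{2} = 4 t^{2}$)
$v{\left(Y,X \right)} = 4 X^{2}$ ($v{\left(Y,X \right)} = \left(2 X\right)^{2} = 4 X^{2}$)
$M{\left(R \right)} = 4 - 4 R^{2}$ ($M{\left(R \right)} = 4 \left(-1\right)^{2} - 4 R^{2} = 4 \cdot 1 - 4 R^{2} = 4 - 4 R^{2}$)
$1991 + M{\left(-59 \right)} = 1991 + \left(4 - 4 \left(-59\right)^{2}\right) = 1991 + \left(4 - 13924\right) = 1991 - 13920 = -11929$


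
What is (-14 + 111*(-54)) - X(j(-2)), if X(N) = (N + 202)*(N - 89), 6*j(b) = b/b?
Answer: 430241/36 ≈ 11951.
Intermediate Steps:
j(b) = ⅙ (j(b) = (b/b)/6 = (⅙)*1 = ⅙)
X(N) = (-89 + N)*(202 + N) (X(N) = (202 + N)*(-89 + N) = (-89 + N)*(202 + N))
(-14 + 111*(-54)) - X(j(-2)) = (-14 + 111*(-54)) - (-17978 + (⅙)² + 113*(⅙)) = (-14 - 5994) - (-17978 + 1/36 + 113/6) = -6008 - 1*(-646529/36) = -6008 + 646529/36 = 430241/36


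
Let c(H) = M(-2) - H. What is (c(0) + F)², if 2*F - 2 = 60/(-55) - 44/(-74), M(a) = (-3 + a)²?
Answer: 109851361/165649 ≈ 663.16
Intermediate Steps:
c(H) = 25 - H (c(H) = (-3 - 2)² - H = (-5)² - H = 25 - H)
F = 306/407 (F = 1 + (60/(-55) - 44/(-74))/2 = 1 + (60*(-1/55) - 44*(-1/74))/2 = 1 + (-12/11 + 22/37)/2 = 1 + (½)*(-202/407) = 1 - 101/407 = 306/407 ≈ 0.75184)
(c(0) + F)² = ((25 - 1*0) + 306/407)² = ((25 + 0) + 306/407)² = (25 + 306/407)² = (10481/407)² = 109851361/165649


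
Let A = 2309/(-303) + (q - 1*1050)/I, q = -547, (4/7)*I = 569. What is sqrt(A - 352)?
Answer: I*sqrt(526117565495991)/1206849 ≈ 19.006*I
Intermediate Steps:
I = 3983/4 (I = (7/4)*569 = 3983/4 ≈ 995.75)
A = -11132311/1206849 (A = 2309/(-303) + (-547 - 1*1050)/(3983/4) = 2309*(-1/303) + (-547 - 1050)*(4/3983) = -2309/303 - 1597*4/3983 = -2309/303 - 6388/3983 = -11132311/1206849 ≈ -9.2243)
sqrt(A - 352) = sqrt(-11132311/1206849 - 352) = sqrt(-435943159/1206849) = I*sqrt(526117565495991)/1206849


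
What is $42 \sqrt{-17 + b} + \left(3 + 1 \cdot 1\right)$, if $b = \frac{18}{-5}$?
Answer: $4 + \frac{42 i \sqrt{515}}{5} \approx 4.0 + 190.63 i$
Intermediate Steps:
$b = - \frac{18}{5}$ ($b = 18 \left(- \frac{1}{5}\right) = - \frac{18}{5} \approx -3.6$)
$42 \sqrt{-17 + b} + \left(3 + 1 \cdot 1\right) = 42 \sqrt{-17 - \frac{18}{5}} + \left(3 + 1 \cdot 1\right) = 42 \sqrt{- \frac{103}{5}} + \left(3 + 1\right) = 42 \frac{i \sqrt{515}}{5} + 4 = \frac{42 i \sqrt{515}}{5} + 4 = 4 + \frac{42 i \sqrt{515}}{5}$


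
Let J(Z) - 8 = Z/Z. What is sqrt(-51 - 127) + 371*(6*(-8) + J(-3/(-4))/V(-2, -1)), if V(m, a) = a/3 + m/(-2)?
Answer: -25599/2 + I*sqrt(178) ≈ -12800.0 + 13.342*I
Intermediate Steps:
J(Z) = 9 (J(Z) = 8 + Z/Z = 8 + 1 = 9)
V(m, a) = -m/2 + a/3 (V(m, a) = a*(1/3) + m*(-1/2) = a/3 - m/2 = -m/2 + a/3)
sqrt(-51 - 127) + 371*(6*(-8) + J(-3/(-4))/V(-2, -1)) = sqrt(-51 - 127) + 371*(6*(-8) + 9/(-1/2*(-2) + (1/3)*(-1))) = sqrt(-178) + 371*(-48 + 9/(1 - 1/3)) = I*sqrt(178) + 371*(-48 + 9/(2/3)) = I*sqrt(178) + 371*(-48 + 9*(3/2)) = I*sqrt(178) + 371*(-48 + 27/2) = I*sqrt(178) + 371*(-69/2) = I*sqrt(178) - 25599/2 = -25599/2 + I*sqrt(178)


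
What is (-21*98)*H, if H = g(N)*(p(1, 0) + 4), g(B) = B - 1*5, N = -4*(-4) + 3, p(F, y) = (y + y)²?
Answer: -115248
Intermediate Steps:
p(F, y) = 4*y² (p(F, y) = (2*y)² = 4*y²)
N = 19 (N = 16 + 3 = 19)
g(B) = -5 + B (g(B) = B - 5 = -5 + B)
H = 56 (H = (-5 + 19)*(4*0² + 4) = 14*(4*0 + 4) = 14*(0 + 4) = 14*4 = 56)
(-21*98)*H = -21*98*56 = -2058*56 = -115248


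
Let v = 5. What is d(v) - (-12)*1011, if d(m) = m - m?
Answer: 12132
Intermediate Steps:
d(m) = 0
d(v) - (-12)*1011 = 0 - (-12)*1011 = 0 - 1*(-12132) = 0 + 12132 = 12132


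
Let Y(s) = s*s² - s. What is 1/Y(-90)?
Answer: -1/728910 ≈ -1.3719e-6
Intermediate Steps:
Y(s) = s³ - s
1/Y(-90) = 1/((-90)³ - 1*(-90)) = 1/(-729000 + 90) = 1/(-728910) = -1/728910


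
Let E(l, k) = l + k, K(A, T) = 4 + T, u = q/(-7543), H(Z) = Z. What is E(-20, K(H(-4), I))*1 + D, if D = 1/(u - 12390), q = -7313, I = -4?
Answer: -1869016683/93450457 ≈ -20.000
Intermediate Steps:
u = 7313/7543 (u = -7313/(-7543) = -7313*(-1/7543) = 7313/7543 ≈ 0.96951)
E(l, k) = k + l
D = -7543/93450457 (D = 1/(7313/7543 - 12390) = 1/(-93450457/7543) = -7543/93450457 ≈ -8.0717e-5)
E(-20, K(H(-4), I))*1 + D = ((4 - 4) - 20)*1 - 7543/93450457 = (0 - 20)*1 - 7543/93450457 = -20*1 - 7543/93450457 = -20 - 7543/93450457 = -1869016683/93450457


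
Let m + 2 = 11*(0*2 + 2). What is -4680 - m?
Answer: -4700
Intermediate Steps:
m = 20 (m = -2 + 11*(0*2 + 2) = -2 + 11*(0 + 2) = -2 + 11*2 = -2 + 22 = 20)
-4680 - m = -4680 - 1*20 = -4680 - 20 = -4700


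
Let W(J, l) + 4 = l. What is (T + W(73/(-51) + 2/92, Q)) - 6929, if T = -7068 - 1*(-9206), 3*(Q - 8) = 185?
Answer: -14176/3 ≈ -4725.3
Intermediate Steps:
Q = 209/3 (Q = 8 + (⅓)*185 = 8 + 185/3 = 209/3 ≈ 69.667)
W(J, l) = -4 + l
T = 2138 (T = -7068 + 9206 = 2138)
(T + W(73/(-51) + 2/92, Q)) - 6929 = (2138 + (-4 + 209/3)) - 6929 = (2138 + 197/3) - 6929 = 6611/3 - 6929 = -14176/3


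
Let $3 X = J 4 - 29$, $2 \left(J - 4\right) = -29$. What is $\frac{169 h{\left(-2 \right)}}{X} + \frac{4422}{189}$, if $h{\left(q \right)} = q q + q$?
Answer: $\frac{40772}{4473} \approx 9.1151$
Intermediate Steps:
$J = - \frac{21}{2}$ ($J = 4 + \frac{1}{2} \left(-29\right) = 4 - \frac{29}{2} = - \frac{21}{2} \approx -10.5$)
$h{\left(q \right)} = q + q^{2}$ ($h{\left(q \right)} = q^{2} + q = q + q^{2}$)
$X = - \frac{71}{3}$ ($X = \frac{\left(- \frac{21}{2}\right) 4 - 29}{3} = \frac{-42 - 29}{3} = \frac{1}{3} \left(-71\right) = - \frac{71}{3} \approx -23.667$)
$\frac{169 h{\left(-2 \right)}}{X} + \frac{4422}{189} = \frac{169 \left(- 2 \left(1 - 2\right)\right)}{- \frac{71}{3}} + \frac{4422}{189} = 169 \left(\left(-2\right) \left(-1\right)\right) \left(- \frac{3}{71}\right) + 4422 \cdot \frac{1}{189} = 169 \cdot 2 \left(- \frac{3}{71}\right) + \frac{1474}{63} = 338 \left(- \frac{3}{71}\right) + \frac{1474}{63} = - \frac{1014}{71} + \frac{1474}{63} = \frac{40772}{4473}$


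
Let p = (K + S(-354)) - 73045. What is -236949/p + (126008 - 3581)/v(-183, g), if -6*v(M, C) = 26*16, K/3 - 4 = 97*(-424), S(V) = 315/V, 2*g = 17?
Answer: -8506770285135/4820880688 ≈ -1764.6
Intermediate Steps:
g = 17/2 (g = (1/2)*17 = 17/2 ≈ 8.5000)
K = -123372 (K = 12 + 3*(97*(-424)) = 12 + 3*(-41128) = 12 - 123384 = -123372)
v(M, C) = -208/3 (v(M, C) = -13*16/3 = -1/6*416 = -208/3)
p = -23177311/118 (p = (-123372 + 315/(-354)) - 73045 = (-123372 + 315*(-1/354)) - 73045 = (-123372 - 105/118) - 73045 = -14558001/118 - 73045 = -23177311/118 ≈ -1.9642e+5)
-236949/p + (126008 - 3581)/v(-183, g) = -236949/(-23177311/118) + (126008 - 3581)/(-208/3) = -236949*(-118/23177311) + 122427*(-3/208) = 27959982/23177311 - 367281/208 = -8506770285135/4820880688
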